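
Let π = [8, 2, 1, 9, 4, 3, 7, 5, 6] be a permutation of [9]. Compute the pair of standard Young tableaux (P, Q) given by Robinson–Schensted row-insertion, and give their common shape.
P = [1, 3, 5, 6] / [2, 4, 7] / [8, 9];  Q = [1, 4, 7, 9] / [2, 5, 8] / [3, 6];  common shape = (4, 3, 2)

Row-insert the values π_1, π_2, … into P one at a time, bumping the leftmost entry strictly greater than the inserted value down to the next row. The recording tableau Q records, in position (i, j), the step at which that cell was added to P.
  Insert 8 (step 1): P = [8];  Q = [1]
  Insert 2 (step 2): P = [2] / [8];  Q = [1] / [2]
  Insert 1 (step 3): P = [1] / [2] / [8];  Q = [1] / [2] / [3]
  Insert 9 (step 4): P = [1, 9] / [2] / [8];  Q = [1, 4] / [2] / [3]
  Insert 4 (step 5): P = [1, 4] / [2, 9] / [8];  Q = [1, 4] / [2, 5] / [3]
  Insert 3 (step 6): P = [1, 3] / [2, 4] / [8, 9];  Q = [1, 4] / [2, 5] / [3, 6]
  Insert 7 (step 7): P = [1, 3, 7] / [2, 4] / [8, 9];  Q = [1, 4, 7] / [2, 5] / [3, 6]
  Insert 5 (step 8): P = [1, 3, 5] / [2, 4, 7] / [8, 9];  Q = [1, 4, 7] / [2, 5, 8] / [3, 6]
  Insert 6 (step 9): P = [1, 3, 5, 6] / [2, 4, 7] / [8, 9];  Q = [1, 4, 7, 9] / [2, 5, 8] / [3, 6]
Final shape: (4, 3, 2).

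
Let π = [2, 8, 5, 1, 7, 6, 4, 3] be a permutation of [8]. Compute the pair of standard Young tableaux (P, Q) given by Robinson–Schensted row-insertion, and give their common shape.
P = [1, 3, 6] / [2, 4] / [5] / [7] / [8];  Q = [1, 2, 5] / [3, 6] / [4] / [7] / [8];  common shape = (3, 2, 1, 1, 1)

Row-insert the values π_1, π_2, … into P one at a time, bumping the leftmost entry strictly greater than the inserted value down to the next row. The recording tableau Q records, in position (i, j), the step at which that cell was added to P.
  Insert 2 (step 1): P = [2];  Q = [1]
  Insert 8 (step 2): P = [2, 8];  Q = [1, 2]
  Insert 5 (step 3): P = [2, 5] / [8];  Q = [1, 2] / [3]
  Insert 1 (step 4): P = [1, 5] / [2] / [8];  Q = [1, 2] / [3] / [4]
  Insert 7 (step 5): P = [1, 5, 7] / [2] / [8];  Q = [1, 2, 5] / [3] / [4]
  Insert 6 (step 6): P = [1, 5, 6] / [2, 7] / [8];  Q = [1, 2, 5] / [3, 6] / [4]
  Insert 4 (step 7): P = [1, 4, 6] / [2, 5] / [7] / [8];  Q = [1, 2, 5] / [3, 6] / [4] / [7]
  Insert 3 (step 8): P = [1, 3, 6] / [2, 4] / [5] / [7] / [8];  Q = [1, 2, 5] / [3, 6] / [4] / [7] / [8]
Final shape: (3, 2, 1, 1, 1).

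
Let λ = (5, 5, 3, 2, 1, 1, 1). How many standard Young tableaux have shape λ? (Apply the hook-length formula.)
# SYT of shape (5, 5, 3, 2, 1, 1, 1) = 9165312

Hook-length formula: f^λ = n! / Π hook(c), product over all cells c of the Young diagram. For λ = (5, 5, 3, 2, 1, 1, 1), n = 18 boxes. Hook lengths by row (left-to-right, top-to-bottom): [11, 7, 5, 3, 2]; [10, 6, 4, 2, 1]; [7, 3, 1]; [5, 1]; [3]; [2]; [1]. Product of hooks = 698544000. So f^λ = 18! / 698544000 = 6402373705728000 / 698544000 = 9165312.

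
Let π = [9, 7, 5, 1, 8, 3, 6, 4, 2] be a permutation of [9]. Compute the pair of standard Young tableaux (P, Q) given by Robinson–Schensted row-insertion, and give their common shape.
P = [1, 2, 4] / [3, 6] / [5, 8] / [7] / [9];  Q = [1, 5, 7] / [2, 6] / [3, 8] / [4] / [9];  common shape = (3, 2, 2, 1, 1)

Row-insert the values π_1, π_2, … into P one at a time, bumping the leftmost entry strictly greater than the inserted value down to the next row. The recording tableau Q records, in position (i, j), the step at which that cell was added to P.
  Insert 9 (step 1): P = [9];  Q = [1]
  Insert 7 (step 2): P = [7] / [9];  Q = [1] / [2]
  Insert 5 (step 3): P = [5] / [7] / [9];  Q = [1] / [2] / [3]
  Insert 1 (step 4): P = [1] / [5] / [7] / [9];  Q = [1] / [2] / [3] / [4]
  Insert 8 (step 5): P = [1, 8] / [5] / [7] / [9];  Q = [1, 5] / [2] / [3] / [4]
  Insert 3 (step 6): P = [1, 3] / [5, 8] / [7] / [9];  Q = [1, 5] / [2, 6] / [3] / [4]
  Insert 6 (step 7): P = [1, 3, 6] / [5, 8] / [7] / [9];  Q = [1, 5, 7] / [2, 6] / [3] / [4]
  Insert 4 (step 8): P = [1, 3, 4] / [5, 6] / [7, 8] / [9];  Q = [1, 5, 7] / [2, 6] / [3, 8] / [4]
  Insert 2 (step 9): P = [1, 2, 4] / [3, 6] / [5, 8] / [7] / [9];  Q = [1, 5, 7] / [2, 6] / [3, 8] / [4] / [9]
Final shape: (3, 2, 2, 1, 1).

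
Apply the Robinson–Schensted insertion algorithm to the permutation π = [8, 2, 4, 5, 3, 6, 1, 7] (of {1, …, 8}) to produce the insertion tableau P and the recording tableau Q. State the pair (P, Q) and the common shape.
P = [1, 3, 5, 6, 7] / [2] / [4] / [8];  Q = [1, 3, 4, 6, 8] / [2] / [5] / [7];  common shape = (5, 1, 1, 1)

Row-insert the values π_1, π_2, … into P one at a time, bumping the leftmost entry strictly greater than the inserted value down to the next row. The recording tableau Q records, in position (i, j), the step at which that cell was added to P.
  Insert 8 (step 1): P = [8];  Q = [1]
  Insert 2 (step 2): P = [2] / [8];  Q = [1] / [2]
  Insert 4 (step 3): P = [2, 4] / [8];  Q = [1, 3] / [2]
  Insert 5 (step 4): P = [2, 4, 5] / [8];  Q = [1, 3, 4] / [2]
  Insert 3 (step 5): P = [2, 3, 5] / [4] / [8];  Q = [1, 3, 4] / [2] / [5]
  Insert 6 (step 6): P = [2, 3, 5, 6] / [4] / [8];  Q = [1, 3, 4, 6] / [2] / [5]
  Insert 1 (step 7): P = [1, 3, 5, 6] / [2] / [4] / [8];  Q = [1, 3, 4, 6] / [2] / [5] / [7]
  Insert 7 (step 8): P = [1, 3, 5, 6, 7] / [2] / [4] / [8];  Q = [1, 3, 4, 6, 8] / [2] / [5] / [7]
Final shape: (5, 1, 1, 1).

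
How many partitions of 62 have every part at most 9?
p(62, parts ≤ 9) = 161554

Use the recurrence p(n, m) = p(n, m−1) + p(n−m, m): either the largest part is < m (count p(n, m−1)) or the largest part is exactly m (remove one copy of m, count p(n−m, m)). With p(0, ·) = 1 this gives p(62, parts ≤ 9) = 161554. (By conjugating Young diagrams, this also counts partitions of 62 into at most 9 parts.)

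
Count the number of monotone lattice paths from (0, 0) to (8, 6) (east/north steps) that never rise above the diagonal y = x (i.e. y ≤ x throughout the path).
Number of paths = 1001

By the reflection principle (André's argument), the number of monotone paths to (8, 6) with n ≤ m that never go above y = x is C(14, 8) − C(14, 9) = 3003 − 2002 = 1001.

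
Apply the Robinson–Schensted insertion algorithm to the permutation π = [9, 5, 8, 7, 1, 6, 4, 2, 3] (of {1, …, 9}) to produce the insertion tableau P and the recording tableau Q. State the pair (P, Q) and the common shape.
P = [1, 2, 3] / [4, 6] / [5] / [7] / [8] / [9];  Q = [1, 3, 9] / [2, 6] / [4] / [5] / [7] / [8];  common shape = (3, 2, 1, 1, 1, 1)

Row-insert the values π_1, π_2, … into P one at a time, bumping the leftmost entry strictly greater than the inserted value down to the next row. The recording tableau Q records, in position (i, j), the step at which that cell was added to P.
  Insert 9 (step 1): P = [9];  Q = [1]
  Insert 5 (step 2): P = [5] / [9];  Q = [1] / [2]
  Insert 8 (step 3): P = [5, 8] / [9];  Q = [1, 3] / [2]
  Insert 7 (step 4): P = [5, 7] / [8] / [9];  Q = [1, 3] / [2] / [4]
  Insert 1 (step 5): P = [1, 7] / [5] / [8] / [9];  Q = [1, 3] / [2] / [4] / [5]
  Insert 6 (step 6): P = [1, 6] / [5, 7] / [8] / [9];  Q = [1, 3] / [2, 6] / [4] / [5]
  Insert 4 (step 7): P = [1, 4] / [5, 6] / [7] / [8] / [9];  Q = [1, 3] / [2, 6] / [4] / [5] / [7]
  Insert 2 (step 8): P = [1, 2] / [4, 6] / [5] / [7] / [8] / [9];  Q = [1, 3] / [2, 6] / [4] / [5] / [7] / [8]
  Insert 3 (step 9): P = [1, 2, 3] / [4, 6] / [5] / [7] / [8] / [9];  Q = [1, 3, 9] / [2, 6] / [4] / [5] / [7] / [8]
Final shape: (3, 2, 1, 1, 1, 1).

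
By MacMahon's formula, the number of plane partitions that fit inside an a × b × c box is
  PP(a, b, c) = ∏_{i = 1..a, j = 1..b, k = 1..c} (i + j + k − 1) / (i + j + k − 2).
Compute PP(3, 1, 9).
PP(3, 1, 9) = 220

Evaluate the triple product over i = 1..3, j = 1..1, k = 1..9. The factors are (2/1) · (3/2) · (4/3) · (5/4) · (6/5) · (7/6) · (8/7) · (9/8) · … (27 factors total). The numerators and denominators telescope so the product is an integer; carrying out the multiplication exactly gives PP(3, 1, 9) = 220.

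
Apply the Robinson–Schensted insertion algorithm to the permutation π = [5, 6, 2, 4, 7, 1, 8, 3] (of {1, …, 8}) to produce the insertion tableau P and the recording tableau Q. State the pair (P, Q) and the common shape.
P = [1, 3, 7, 8] / [2, 4] / [5, 6];  Q = [1, 2, 5, 7] / [3, 4] / [6, 8];  common shape = (4, 2, 2)

Row-insert the values π_1, π_2, … into P one at a time, bumping the leftmost entry strictly greater than the inserted value down to the next row. The recording tableau Q records, in position (i, j), the step at which that cell was added to P.
  Insert 5 (step 1): P = [5];  Q = [1]
  Insert 6 (step 2): P = [5, 6];  Q = [1, 2]
  Insert 2 (step 3): P = [2, 6] / [5];  Q = [1, 2] / [3]
  Insert 4 (step 4): P = [2, 4] / [5, 6];  Q = [1, 2] / [3, 4]
  Insert 7 (step 5): P = [2, 4, 7] / [5, 6];  Q = [1, 2, 5] / [3, 4]
  Insert 1 (step 6): P = [1, 4, 7] / [2, 6] / [5];  Q = [1, 2, 5] / [3, 4] / [6]
  Insert 8 (step 7): P = [1, 4, 7, 8] / [2, 6] / [5];  Q = [1, 2, 5, 7] / [3, 4] / [6]
  Insert 3 (step 8): P = [1, 3, 7, 8] / [2, 4] / [5, 6];  Q = [1, 2, 5, 7] / [3, 4] / [6, 8]
Final shape: (4, 2, 2).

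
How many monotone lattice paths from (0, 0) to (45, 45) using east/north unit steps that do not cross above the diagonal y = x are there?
C_45 = 2257117854077248073253720

These NE paths below the diagonal are counted by the Catalan number C_n = (1/(n + 1)) · C(2n, n). For n = 45: C_45 = (1/46) · C(90, 45) = 103827421287553411369671120/46 = 2257117854077248073253720.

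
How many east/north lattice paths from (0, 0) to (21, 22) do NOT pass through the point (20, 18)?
Number of paths = 884159478810

Total paths from (0, 0) to (21, 22): C(43, 21) = 1052049481860. Paths through (20, 18): (paths (0, 0) → (20, 18)) × (paths (20, 18) → (21, 22)) = C(38, 20) · C(5, 1) = 33578000610 · 5 = 167890003050. Avoidance count = 1052049481860 − 167890003050 = 884159478810.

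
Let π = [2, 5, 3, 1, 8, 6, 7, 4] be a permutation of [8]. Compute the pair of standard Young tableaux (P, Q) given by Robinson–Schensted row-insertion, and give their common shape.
P = [1, 3, 4, 7] / [2, 6] / [5, 8];  Q = [1, 2, 5, 7] / [3, 6] / [4, 8];  common shape = (4, 2, 2)

Row-insert the values π_1, π_2, … into P one at a time, bumping the leftmost entry strictly greater than the inserted value down to the next row. The recording tableau Q records, in position (i, j), the step at which that cell was added to P.
  Insert 2 (step 1): P = [2];  Q = [1]
  Insert 5 (step 2): P = [2, 5];  Q = [1, 2]
  Insert 3 (step 3): P = [2, 3] / [5];  Q = [1, 2] / [3]
  Insert 1 (step 4): P = [1, 3] / [2] / [5];  Q = [1, 2] / [3] / [4]
  Insert 8 (step 5): P = [1, 3, 8] / [2] / [5];  Q = [1, 2, 5] / [3] / [4]
  Insert 6 (step 6): P = [1, 3, 6] / [2, 8] / [5];  Q = [1, 2, 5] / [3, 6] / [4]
  Insert 7 (step 7): P = [1, 3, 6, 7] / [2, 8] / [5];  Q = [1, 2, 5, 7] / [3, 6] / [4]
  Insert 4 (step 8): P = [1, 3, 4, 7] / [2, 6] / [5, 8];  Q = [1, 2, 5, 7] / [3, 6] / [4, 8]
Final shape: (4, 2, 2).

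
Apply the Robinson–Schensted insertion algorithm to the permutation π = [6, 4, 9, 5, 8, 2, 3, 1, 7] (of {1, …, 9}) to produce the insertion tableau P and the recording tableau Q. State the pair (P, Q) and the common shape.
P = [1, 3, 7] / [2, 5, 8] / [4, 9] / [6];  Q = [1, 3, 5] / [2, 4, 9] / [6, 7] / [8];  common shape = (3, 3, 2, 1)

Row-insert the values π_1, π_2, … into P one at a time, bumping the leftmost entry strictly greater than the inserted value down to the next row. The recording tableau Q records, in position (i, j), the step at which that cell was added to P.
  Insert 6 (step 1): P = [6];  Q = [1]
  Insert 4 (step 2): P = [4] / [6];  Q = [1] / [2]
  Insert 9 (step 3): P = [4, 9] / [6];  Q = [1, 3] / [2]
  Insert 5 (step 4): P = [4, 5] / [6, 9];  Q = [1, 3] / [2, 4]
  Insert 8 (step 5): P = [4, 5, 8] / [6, 9];  Q = [1, 3, 5] / [2, 4]
  Insert 2 (step 6): P = [2, 5, 8] / [4, 9] / [6];  Q = [1, 3, 5] / [2, 4] / [6]
  Insert 3 (step 7): P = [2, 3, 8] / [4, 5] / [6, 9];  Q = [1, 3, 5] / [2, 4] / [6, 7]
  Insert 1 (step 8): P = [1, 3, 8] / [2, 5] / [4, 9] / [6];  Q = [1, 3, 5] / [2, 4] / [6, 7] / [8]
  Insert 7 (step 9): P = [1, 3, 7] / [2, 5, 8] / [4, 9] / [6];  Q = [1, 3, 5] / [2, 4, 9] / [6, 7] / [8]
Final shape: (3, 3, 2, 1).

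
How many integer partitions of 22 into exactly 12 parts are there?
p(22, 12 parts) = 42

Partitions of n into exactly k parts are in bijection with partitions of n − k into at most k parts (subtract 1 from each part). So p(22, exactly 12) = p(10, parts ≤ 12). Computing via the recurrence p(m, j) = p(m, j−1) + p(m−j, j) gives 42.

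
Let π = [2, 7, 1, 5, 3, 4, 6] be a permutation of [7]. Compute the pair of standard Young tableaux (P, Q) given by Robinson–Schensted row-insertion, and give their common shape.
P = [1, 3, 4, 6] / [2, 5] / [7];  Q = [1, 2, 6, 7] / [3, 4] / [5];  common shape = (4, 2, 1)

Row-insert the values π_1, π_2, … into P one at a time, bumping the leftmost entry strictly greater than the inserted value down to the next row. The recording tableau Q records, in position (i, j), the step at which that cell was added to P.
  Insert 2 (step 1): P = [2];  Q = [1]
  Insert 7 (step 2): P = [2, 7];  Q = [1, 2]
  Insert 1 (step 3): P = [1, 7] / [2];  Q = [1, 2] / [3]
  Insert 5 (step 4): P = [1, 5] / [2, 7];  Q = [1, 2] / [3, 4]
  Insert 3 (step 5): P = [1, 3] / [2, 5] / [7];  Q = [1, 2] / [3, 4] / [5]
  Insert 4 (step 6): P = [1, 3, 4] / [2, 5] / [7];  Q = [1, 2, 6] / [3, 4] / [5]
  Insert 6 (step 7): P = [1, 3, 4, 6] / [2, 5] / [7];  Q = [1, 2, 6, 7] / [3, 4] / [5]
Final shape: (4, 2, 1).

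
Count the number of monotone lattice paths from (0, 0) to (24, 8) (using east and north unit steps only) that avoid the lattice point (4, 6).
Number of paths = 10469790

Total paths from (0, 0) to (24, 8): C(32, 24) = 10518300. Paths through (4, 6): (paths (0, 0) → (4, 6)) × (paths (4, 6) → (24, 8)) = C(10, 4) · C(22, 20) = 210 · 231 = 48510. Avoidance count = 10518300 − 48510 = 10469790.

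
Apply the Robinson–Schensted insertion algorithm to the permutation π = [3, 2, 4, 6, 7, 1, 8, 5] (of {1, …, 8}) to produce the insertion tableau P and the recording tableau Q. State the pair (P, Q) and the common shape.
P = [1, 4, 5, 7, 8] / [2, 6] / [3];  Q = [1, 3, 4, 5, 7] / [2, 8] / [6];  common shape = (5, 2, 1)

Row-insert the values π_1, π_2, … into P one at a time, bumping the leftmost entry strictly greater than the inserted value down to the next row. The recording tableau Q records, in position (i, j), the step at which that cell was added to P.
  Insert 3 (step 1): P = [3];  Q = [1]
  Insert 2 (step 2): P = [2] / [3];  Q = [1] / [2]
  Insert 4 (step 3): P = [2, 4] / [3];  Q = [1, 3] / [2]
  Insert 6 (step 4): P = [2, 4, 6] / [3];  Q = [1, 3, 4] / [2]
  Insert 7 (step 5): P = [2, 4, 6, 7] / [3];  Q = [1, 3, 4, 5] / [2]
  Insert 1 (step 6): P = [1, 4, 6, 7] / [2] / [3];  Q = [1, 3, 4, 5] / [2] / [6]
  Insert 8 (step 7): P = [1, 4, 6, 7, 8] / [2] / [3];  Q = [1, 3, 4, 5, 7] / [2] / [6]
  Insert 5 (step 8): P = [1, 4, 5, 7, 8] / [2, 6] / [3];  Q = [1, 3, 4, 5, 7] / [2, 8] / [6]
Final shape: (5, 2, 1).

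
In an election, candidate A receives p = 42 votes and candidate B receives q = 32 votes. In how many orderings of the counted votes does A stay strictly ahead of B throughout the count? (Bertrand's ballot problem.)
Strict-lead orderings = 120911825638427755470

Total orderings of the 74 votes with 42 for A: C(74, 42) = 894747509724365390478. By the Bertrand ballot formula (Cycle Lemma / reflection principle), the number of orderings in which A is strictly ahead of B throughout is (p − q)/(p + q) · C(p + q, p) = (42 − 32)/(42 + 32) · 894747509724365390478 = 120911825638427755470.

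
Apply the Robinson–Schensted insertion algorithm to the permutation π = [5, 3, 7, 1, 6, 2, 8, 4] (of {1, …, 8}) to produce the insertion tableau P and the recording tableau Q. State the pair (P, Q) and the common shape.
P = [1, 2, 4] / [3, 6, 8] / [5, 7];  Q = [1, 3, 7] / [2, 5, 8] / [4, 6];  common shape = (3, 3, 2)

Row-insert the values π_1, π_2, … into P one at a time, bumping the leftmost entry strictly greater than the inserted value down to the next row. The recording tableau Q records, in position (i, j), the step at which that cell was added to P.
  Insert 5 (step 1): P = [5];  Q = [1]
  Insert 3 (step 2): P = [3] / [5];  Q = [1] / [2]
  Insert 7 (step 3): P = [3, 7] / [5];  Q = [1, 3] / [2]
  Insert 1 (step 4): P = [1, 7] / [3] / [5];  Q = [1, 3] / [2] / [4]
  Insert 6 (step 5): P = [1, 6] / [3, 7] / [5];  Q = [1, 3] / [2, 5] / [4]
  Insert 2 (step 6): P = [1, 2] / [3, 6] / [5, 7];  Q = [1, 3] / [2, 5] / [4, 6]
  Insert 8 (step 7): P = [1, 2, 8] / [3, 6] / [5, 7];  Q = [1, 3, 7] / [2, 5] / [4, 6]
  Insert 4 (step 8): P = [1, 2, 4] / [3, 6, 8] / [5, 7];  Q = [1, 3, 7] / [2, 5, 8] / [4, 6]
Final shape: (3, 3, 2).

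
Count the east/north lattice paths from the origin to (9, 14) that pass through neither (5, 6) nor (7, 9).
Number of paths = 445280

Inclusion–exclusion. Total paths: C(23, 9) = 817190. Through P₁: C(11, 5)·C(12, 4) = 228690. Through P₂: C(16, 7)·C(7, 2) = 240240. Since P₁ is strictly southwest of P₂, a monotone path through both must visit P₁ then P₂; paths through both = C(11, 5)·C(5, 2)·C(7, 2) = 97020. Avoid both = 817190 − 228690 − 240240 + 97020 = 445280.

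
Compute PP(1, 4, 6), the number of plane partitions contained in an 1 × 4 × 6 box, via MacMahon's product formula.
PP(1, 4, 6) = 210

Evaluate the triple product over i = 1..1, j = 1..4, k = 1..6. The factors are (2/1) · (3/2) · (4/3) · (5/4) · (6/5) · (7/6) · (3/2) · (4/3) · … (24 factors total). The numerators and denominators telescope so the product is an integer; carrying out the multiplication exactly gives PP(1, 4, 6) = 210.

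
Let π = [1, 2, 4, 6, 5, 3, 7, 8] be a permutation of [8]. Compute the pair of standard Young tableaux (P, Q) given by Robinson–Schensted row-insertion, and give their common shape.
P = [1, 2, 3, 5, 7, 8] / [4] / [6];  Q = [1, 2, 3, 4, 7, 8] / [5] / [6];  common shape = (6, 1, 1)

Row-insert the values π_1, π_2, … into P one at a time, bumping the leftmost entry strictly greater than the inserted value down to the next row. The recording tableau Q records, in position (i, j), the step at which that cell was added to P.
  Insert 1 (step 1): P = [1];  Q = [1]
  Insert 2 (step 2): P = [1, 2];  Q = [1, 2]
  Insert 4 (step 3): P = [1, 2, 4];  Q = [1, 2, 3]
  Insert 6 (step 4): P = [1, 2, 4, 6];  Q = [1, 2, 3, 4]
  Insert 5 (step 5): P = [1, 2, 4, 5] / [6];  Q = [1, 2, 3, 4] / [5]
  Insert 3 (step 6): P = [1, 2, 3, 5] / [4] / [6];  Q = [1, 2, 3, 4] / [5] / [6]
  Insert 7 (step 7): P = [1, 2, 3, 5, 7] / [4] / [6];  Q = [1, 2, 3, 4, 7] / [5] / [6]
  Insert 8 (step 8): P = [1, 2, 3, 5, 7, 8] / [4] / [6];  Q = [1, 2, 3, 4, 7, 8] / [5] / [6]
Final shape: (6, 1, 1).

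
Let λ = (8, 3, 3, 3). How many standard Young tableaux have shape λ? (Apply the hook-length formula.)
# SYT of shape (8, 3, 3, 3) = 346528

Hook-length formula: f^λ = n! / Π hook(c), product over all cells c of the Young diagram. For λ = (8, 3, 3, 3), n = 17 boxes. Hook lengths by row (left-to-right, top-to-bottom): [11, 10, 9, 5, 4, 3, 2, 1]; [5, 4, 3]; [4, 3, 2]; [3, 2, 1]. Product of hooks = 1026432000. So f^λ = 17! / 1026432000 = 355687428096000 / 1026432000 = 346528.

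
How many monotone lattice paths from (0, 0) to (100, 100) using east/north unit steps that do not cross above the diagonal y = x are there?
C_100 = 896519947090131496687170070074100632420837521538745909320

These NE paths below the diagonal are counted by the Catalan number C_n = (1/(n + 1)) · C(2n, n). For n = 100: C_100 = (1/101) · C(200, 100) = 90548514656103281165404177077484163874504589675413336841320/101 = 896519947090131496687170070074100632420837521538745909320.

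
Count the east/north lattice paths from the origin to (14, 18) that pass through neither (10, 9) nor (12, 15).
Number of paths = 257412570

Inclusion–exclusion. Total paths: C(32, 14) = 471435600. Through P₁: C(19, 10)·C(13, 4) = 66050270. Through P₂: C(27, 12)·C(5, 2) = 173838600. Since P₁ is strictly southwest of P₂, a monotone path through both must visit P₁ then P₂; paths through both = C(19, 10)·C(8, 2)·C(5, 2) = 25865840. Avoid both = 471435600 − 66050270 − 173838600 + 25865840 = 257412570.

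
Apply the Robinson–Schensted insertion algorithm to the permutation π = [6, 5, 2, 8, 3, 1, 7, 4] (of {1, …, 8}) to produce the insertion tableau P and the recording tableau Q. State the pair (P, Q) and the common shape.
P = [1, 3, 4] / [2, 7] / [5, 8] / [6];  Q = [1, 4, 7] / [2, 5] / [3, 8] / [6];  common shape = (3, 2, 2, 1)

Row-insert the values π_1, π_2, … into P one at a time, bumping the leftmost entry strictly greater than the inserted value down to the next row. The recording tableau Q records, in position (i, j), the step at which that cell was added to P.
  Insert 6 (step 1): P = [6];  Q = [1]
  Insert 5 (step 2): P = [5] / [6];  Q = [1] / [2]
  Insert 2 (step 3): P = [2] / [5] / [6];  Q = [1] / [2] / [3]
  Insert 8 (step 4): P = [2, 8] / [5] / [6];  Q = [1, 4] / [2] / [3]
  Insert 3 (step 5): P = [2, 3] / [5, 8] / [6];  Q = [1, 4] / [2, 5] / [3]
  Insert 1 (step 6): P = [1, 3] / [2, 8] / [5] / [6];  Q = [1, 4] / [2, 5] / [3] / [6]
  Insert 7 (step 7): P = [1, 3, 7] / [2, 8] / [5] / [6];  Q = [1, 4, 7] / [2, 5] / [3] / [6]
  Insert 4 (step 8): P = [1, 3, 4] / [2, 7] / [5, 8] / [6];  Q = [1, 4, 7] / [2, 5] / [3, 8] / [6]
Final shape: (3, 2, 2, 1).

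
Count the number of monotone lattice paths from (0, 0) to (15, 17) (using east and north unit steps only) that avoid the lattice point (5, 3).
Number of paths = 455892384

Total paths from (0, 0) to (15, 17): C(32, 15) = 565722720. Paths through (5, 3): (paths (0, 0) → (5, 3)) × (paths (5, 3) → (15, 17)) = C(8, 5) · C(24, 10) = 56 · 1961256 = 109830336. Avoidance count = 565722720 − 109830336 = 455892384.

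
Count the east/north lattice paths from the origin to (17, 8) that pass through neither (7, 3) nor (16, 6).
Number of paths = 576576

Inclusion–exclusion. Total paths: C(25, 17) = 1081575. Through P₁: C(10, 7)·C(15, 10) = 360360. Through P₂: C(22, 16)·C(3, 1) = 223839. Since P₁ is strictly southwest of P₂, a monotone path through both must visit P₁ then P₂; paths through both = C(10, 7)·C(12, 9)·C(3, 1) = 79200. Avoid both = 1081575 − 360360 − 223839 + 79200 = 576576.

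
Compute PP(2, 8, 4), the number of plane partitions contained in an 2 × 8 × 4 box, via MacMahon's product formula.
PP(2, 8, 4) = 70785

Evaluate the triple product over i = 1..2, j = 1..8, k = 1..4. The factors are (2/1) · (3/2) · (4/3) · (5/4) · (3/2) · (4/3) · (5/4) · (6/5) · … (64 factors total). The numerators and denominators telescope so the product is an integer; carrying out the multiplication exactly gives PP(2, 8, 4) = 70785.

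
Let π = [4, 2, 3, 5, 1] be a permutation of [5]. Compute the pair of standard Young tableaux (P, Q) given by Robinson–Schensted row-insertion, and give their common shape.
P = [1, 3, 5] / [2] / [4];  Q = [1, 3, 4] / [2] / [5];  common shape = (3, 1, 1)

Row-insert the values π_1, π_2, … into P one at a time, bumping the leftmost entry strictly greater than the inserted value down to the next row. The recording tableau Q records, in position (i, j), the step at which that cell was added to P.
  Insert 4 (step 1): P = [4];  Q = [1]
  Insert 2 (step 2): P = [2] / [4];  Q = [1] / [2]
  Insert 3 (step 3): P = [2, 3] / [4];  Q = [1, 3] / [2]
  Insert 5 (step 4): P = [2, 3, 5] / [4];  Q = [1, 3, 4] / [2]
  Insert 1 (step 5): P = [1, 3, 5] / [2] / [4];  Q = [1, 3, 4] / [2] / [5]
Final shape: (3, 1, 1).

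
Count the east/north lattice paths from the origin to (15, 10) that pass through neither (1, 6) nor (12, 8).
Number of paths = 1993100

Inclusion–exclusion. Total paths: C(25, 15) = 3268760. Through P₁: C(7, 1)·C(18, 14) = 21420. Through P₂: C(20, 12)·C(5, 3) = 1259700. Since P₁ is strictly southwest of P₂, a monotone path through both must visit P₁ then P₂; paths through both = C(7, 1)·C(13, 11)·C(5, 3) = 5460. Avoid both = 3268760 − 21420 − 1259700 + 5460 = 1993100.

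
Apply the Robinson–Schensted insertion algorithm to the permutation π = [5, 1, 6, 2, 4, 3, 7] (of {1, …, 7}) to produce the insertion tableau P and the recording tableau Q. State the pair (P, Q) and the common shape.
P = [1, 2, 3, 7] / [4, 6] / [5];  Q = [1, 3, 5, 7] / [2, 4] / [6];  common shape = (4, 2, 1)

Row-insert the values π_1, π_2, … into P one at a time, bumping the leftmost entry strictly greater than the inserted value down to the next row. The recording tableau Q records, in position (i, j), the step at which that cell was added to P.
  Insert 5 (step 1): P = [5];  Q = [1]
  Insert 1 (step 2): P = [1] / [5];  Q = [1] / [2]
  Insert 6 (step 3): P = [1, 6] / [5];  Q = [1, 3] / [2]
  Insert 2 (step 4): P = [1, 2] / [5, 6];  Q = [1, 3] / [2, 4]
  Insert 4 (step 5): P = [1, 2, 4] / [5, 6];  Q = [1, 3, 5] / [2, 4]
  Insert 3 (step 6): P = [1, 2, 3] / [4, 6] / [5];  Q = [1, 3, 5] / [2, 4] / [6]
  Insert 7 (step 7): P = [1, 2, 3, 7] / [4, 6] / [5];  Q = [1, 3, 5, 7] / [2, 4] / [6]
Final shape: (4, 2, 1).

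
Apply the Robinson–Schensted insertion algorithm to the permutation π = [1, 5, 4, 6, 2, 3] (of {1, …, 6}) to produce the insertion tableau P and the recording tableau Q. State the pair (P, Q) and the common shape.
P = [1, 2, 3] / [4, 6] / [5];  Q = [1, 2, 4] / [3, 6] / [5];  common shape = (3, 2, 1)

Row-insert the values π_1, π_2, … into P one at a time, bumping the leftmost entry strictly greater than the inserted value down to the next row. The recording tableau Q records, in position (i, j), the step at which that cell was added to P.
  Insert 1 (step 1): P = [1];  Q = [1]
  Insert 5 (step 2): P = [1, 5];  Q = [1, 2]
  Insert 4 (step 3): P = [1, 4] / [5];  Q = [1, 2] / [3]
  Insert 6 (step 4): P = [1, 4, 6] / [5];  Q = [1, 2, 4] / [3]
  Insert 2 (step 5): P = [1, 2, 6] / [4] / [5];  Q = [1, 2, 4] / [3] / [5]
  Insert 3 (step 6): P = [1, 2, 3] / [4, 6] / [5];  Q = [1, 2, 4] / [3, 6] / [5]
Final shape: (3, 2, 1).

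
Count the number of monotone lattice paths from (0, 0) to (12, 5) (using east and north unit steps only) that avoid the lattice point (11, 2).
Number of paths = 5876

Total paths from (0, 0) to (12, 5): C(17, 12) = 6188. Paths through (11, 2): (paths (0, 0) → (11, 2)) × (paths (11, 2) → (12, 5)) = C(13, 11) · C(4, 1) = 78 · 4 = 312. Avoidance count = 6188 − 312 = 5876.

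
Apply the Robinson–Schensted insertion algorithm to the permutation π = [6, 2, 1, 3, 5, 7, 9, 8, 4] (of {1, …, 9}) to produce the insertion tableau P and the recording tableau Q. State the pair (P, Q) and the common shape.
P = [1, 3, 4, 7, 8] / [2, 5] / [6, 9];  Q = [1, 4, 5, 6, 7] / [2, 8] / [3, 9];  common shape = (5, 2, 2)

Row-insert the values π_1, π_2, … into P one at a time, bumping the leftmost entry strictly greater than the inserted value down to the next row. The recording tableau Q records, in position (i, j), the step at which that cell was added to P.
  Insert 6 (step 1): P = [6];  Q = [1]
  Insert 2 (step 2): P = [2] / [6];  Q = [1] / [2]
  Insert 1 (step 3): P = [1] / [2] / [6];  Q = [1] / [2] / [3]
  Insert 3 (step 4): P = [1, 3] / [2] / [6];  Q = [1, 4] / [2] / [3]
  Insert 5 (step 5): P = [1, 3, 5] / [2] / [6];  Q = [1, 4, 5] / [2] / [3]
  Insert 7 (step 6): P = [1, 3, 5, 7] / [2] / [6];  Q = [1, 4, 5, 6] / [2] / [3]
  Insert 9 (step 7): P = [1, 3, 5, 7, 9] / [2] / [6];  Q = [1, 4, 5, 6, 7] / [2] / [3]
  Insert 8 (step 8): P = [1, 3, 5, 7, 8] / [2, 9] / [6];  Q = [1, 4, 5, 6, 7] / [2, 8] / [3]
  Insert 4 (step 9): P = [1, 3, 4, 7, 8] / [2, 5] / [6, 9];  Q = [1, 4, 5, 6, 7] / [2, 8] / [3, 9]
Final shape: (5, 2, 2).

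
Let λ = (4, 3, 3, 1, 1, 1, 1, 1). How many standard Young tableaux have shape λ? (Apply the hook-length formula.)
# SYT of shape (4, 3, 3, 1, 1, 1, 1, 1) = 57330

Hook-length formula: f^λ = n! / Π hook(c), product over all cells c of the Young diagram. For λ = (4, 3, 3, 1, 1, 1, 1, 1), n = 15 boxes. Hook lengths by row (left-to-right, top-to-bottom): [11, 5, 4, 1]; [9, 3, 2]; [8, 2, 1]; [5]; [4]; [3]; [2]; [1]. Product of hooks = 22809600. So f^λ = 15! / 22809600 = 1307674368000 / 22809600 = 57330.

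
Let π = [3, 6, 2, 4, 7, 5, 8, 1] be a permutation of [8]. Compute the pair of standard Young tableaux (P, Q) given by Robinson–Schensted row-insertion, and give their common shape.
P = [1, 4, 5, 8] / [2, 6, 7] / [3];  Q = [1, 2, 5, 7] / [3, 4, 6] / [8];  common shape = (4, 3, 1)

Row-insert the values π_1, π_2, … into P one at a time, bumping the leftmost entry strictly greater than the inserted value down to the next row. The recording tableau Q records, in position (i, j), the step at which that cell was added to P.
  Insert 3 (step 1): P = [3];  Q = [1]
  Insert 6 (step 2): P = [3, 6];  Q = [1, 2]
  Insert 2 (step 3): P = [2, 6] / [3];  Q = [1, 2] / [3]
  Insert 4 (step 4): P = [2, 4] / [3, 6];  Q = [1, 2] / [3, 4]
  Insert 7 (step 5): P = [2, 4, 7] / [3, 6];  Q = [1, 2, 5] / [3, 4]
  Insert 5 (step 6): P = [2, 4, 5] / [3, 6, 7];  Q = [1, 2, 5] / [3, 4, 6]
  Insert 8 (step 7): P = [2, 4, 5, 8] / [3, 6, 7];  Q = [1, 2, 5, 7] / [3, 4, 6]
  Insert 1 (step 8): P = [1, 4, 5, 8] / [2, 6, 7] / [3];  Q = [1, 2, 5, 7] / [3, 4, 6] / [8]
Final shape: (4, 3, 1).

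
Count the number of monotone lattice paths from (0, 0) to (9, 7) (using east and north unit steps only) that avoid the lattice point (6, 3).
Number of paths = 8500

Total paths from (0, 0) to (9, 7): C(16, 9) = 11440. Paths through (6, 3): (paths (0, 0) → (6, 3)) × (paths (6, 3) → (9, 7)) = C(9, 6) · C(7, 3) = 84 · 35 = 2940. Avoidance count = 11440 − 2940 = 8500.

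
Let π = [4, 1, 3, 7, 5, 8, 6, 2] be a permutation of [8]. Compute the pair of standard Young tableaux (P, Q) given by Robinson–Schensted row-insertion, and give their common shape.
P = [1, 2, 5, 6] / [3, 7, 8] / [4];  Q = [1, 3, 4, 6] / [2, 5, 7] / [8];  common shape = (4, 3, 1)

Row-insert the values π_1, π_2, … into P one at a time, bumping the leftmost entry strictly greater than the inserted value down to the next row. The recording tableau Q records, in position (i, j), the step at which that cell was added to P.
  Insert 4 (step 1): P = [4];  Q = [1]
  Insert 1 (step 2): P = [1] / [4];  Q = [1] / [2]
  Insert 3 (step 3): P = [1, 3] / [4];  Q = [1, 3] / [2]
  Insert 7 (step 4): P = [1, 3, 7] / [4];  Q = [1, 3, 4] / [2]
  Insert 5 (step 5): P = [1, 3, 5] / [4, 7];  Q = [1, 3, 4] / [2, 5]
  Insert 8 (step 6): P = [1, 3, 5, 8] / [4, 7];  Q = [1, 3, 4, 6] / [2, 5]
  Insert 6 (step 7): P = [1, 3, 5, 6] / [4, 7, 8];  Q = [1, 3, 4, 6] / [2, 5, 7]
  Insert 2 (step 8): P = [1, 2, 5, 6] / [3, 7, 8] / [4];  Q = [1, 3, 4, 6] / [2, 5, 7] / [8]
Final shape: (4, 3, 1).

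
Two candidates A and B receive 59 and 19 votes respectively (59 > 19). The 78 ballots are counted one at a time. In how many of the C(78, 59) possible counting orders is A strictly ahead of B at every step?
Strict-lead orderings = 344237209563016000

Total orderings of the 78 votes with 59 for A: C(78, 59) = 671262558647881200. By the Bertrand ballot formula (Cycle Lemma / reflection principle), the number of orderings in which A is strictly ahead of B throughout is (p − q)/(p + q) · C(p + q, p) = (59 − 19)/(59 + 19) · 671262558647881200 = 344237209563016000.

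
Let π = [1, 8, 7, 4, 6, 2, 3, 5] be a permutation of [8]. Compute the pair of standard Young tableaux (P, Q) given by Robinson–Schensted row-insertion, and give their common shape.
P = [1, 2, 3, 5] / [4, 6] / [7] / [8];  Q = [1, 2, 5, 8] / [3, 7] / [4] / [6];  common shape = (4, 2, 1, 1)

Row-insert the values π_1, π_2, … into P one at a time, bumping the leftmost entry strictly greater than the inserted value down to the next row. The recording tableau Q records, in position (i, j), the step at which that cell was added to P.
  Insert 1 (step 1): P = [1];  Q = [1]
  Insert 8 (step 2): P = [1, 8];  Q = [1, 2]
  Insert 7 (step 3): P = [1, 7] / [8];  Q = [1, 2] / [3]
  Insert 4 (step 4): P = [1, 4] / [7] / [8];  Q = [1, 2] / [3] / [4]
  Insert 6 (step 5): P = [1, 4, 6] / [7] / [8];  Q = [1, 2, 5] / [3] / [4]
  Insert 2 (step 6): P = [1, 2, 6] / [4] / [7] / [8];  Q = [1, 2, 5] / [3] / [4] / [6]
  Insert 3 (step 7): P = [1, 2, 3] / [4, 6] / [7] / [8];  Q = [1, 2, 5] / [3, 7] / [4] / [6]
  Insert 5 (step 8): P = [1, 2, 3, 5] / [4, 6] / [7] / [8];  Q = [1, 2, 5, 8] / [3, 7] / [4] / [6]
Final shape: (4, 2, 1, 1).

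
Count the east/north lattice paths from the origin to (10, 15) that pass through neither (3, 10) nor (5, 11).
Number of paths = 2599988

Inclusion–exclusion. Total paths: C(25, 10) = 3268760. Through P₁: C(13, 3)·C(12, 7) = 226512. Through P₂: C(16, 5)·C(9, 5) = 550368. Since P₁ is strictly southwest of P₂, a monotone path through both must visit P₁ then P₂; paths through both = C(13, 3)·C(3, 2)·C(9, 5) = 108108. Avoid both = 3268760 − 226512 − 550368 + 108108 = 2599988.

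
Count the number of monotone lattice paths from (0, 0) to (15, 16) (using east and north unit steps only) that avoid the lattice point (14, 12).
Number of paths = 252251695

Total paths from (0, 0) to (15, 16): C(31, 15) = 300540195. Paths through (14, 12): (paths (0, 0) → (14, 12)) × (paths (14, 12) → (15, 16)) = C(26, 14) · C(5, 1) = 9657700 · 5 = 48288500. Avoidance count = 300540195 − 48288500 = 252251695.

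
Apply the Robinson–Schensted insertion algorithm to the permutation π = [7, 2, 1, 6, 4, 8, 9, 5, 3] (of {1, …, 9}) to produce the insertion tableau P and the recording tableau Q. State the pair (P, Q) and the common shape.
P = [1, 3, 5, 9] / [2, 4, 8] / [6] / [7];  Q = [1, 4, 6, 7] / [2, 5, 8] / [3] / [9];  common shape = (4, 3, 1, 1)

Row-insert the values π_1, π_2, … into P one at a time, bumping the leftmost entry strictly greater than the inserted value down to the next row. The recording tableau Q records, in position (i, j), the step at which that cell was added to P.
  Insert 7 (step 1): P = [7];  Q = [1]
  Insert 2 (step 2): P = [2] / [7];  Q = [1] / [2]
  Insert 1 (step 3): P = [1] / [2] / [7];  Q = [1] / [2] / [3]
  Insert 6 (step 4): P = [1, 6] / [2] / [7];  Q = [1, 4] / [2] / [3]
  Insert 4 (step 5): P = [1, 4] / [2, 6] / [7];  Q = [1, 4] / [2, 5] / [3]
  Insert 8 (step 6): P = [1, 4, 8] / [2, 6] / [7];  Q = [1, 4, 6] / [2, 5] / [3]
  Insert 9 (step 7): P = [1, 4, 8, 9] / [2, 6] / [7];  Q = [1, 4, 6, 7] / [2, 5] / [3]
  Insert 5 (step 8): P = [1, 4, 5, 9] / [2, 6, 8] / [7];  Q = [1, 4, 6, 7] / [2, 5, 8] / [3]
  Insert 3 (step 9): P = [1, 3, 5, 9] / [2, 4, 8] / [6] / [7];  Q = [1, 4, 6, 7] / [2, 5, 8] / [3] / [9]
Final shape: (4, 3, 1, 1).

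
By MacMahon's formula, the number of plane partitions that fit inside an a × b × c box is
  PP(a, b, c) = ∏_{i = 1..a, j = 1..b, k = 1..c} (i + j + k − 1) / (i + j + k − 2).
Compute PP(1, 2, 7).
PP(1, 2, 7) = 36

Evaluate the triple product over i = 1..1, j = 1..2, k = 1..7. The factors are (2/1) · (3/2) · (4/3) · (5/4) · (6/5) · (7/6) · (8/7) · (3/2) · … (14 factors total). The numerators and denominators telescope so the product is an integer; carrying out the multiplication exactly gives PP(1, 2, 7) = 36.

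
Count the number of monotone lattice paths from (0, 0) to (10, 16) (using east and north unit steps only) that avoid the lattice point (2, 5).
Number of paths = 3724513

Total paths from (0, 0) to (10, 16): C(26, 10) = 5311735. Paths through (2, 5): (paths (0, 0) → (2, 5)) × (paths (2, 5) → (10, 16)) = C(7, 2) · C(19, 8) = 21 · 75582 = 1587222. Avoidance count = 5311735 − 1587222 = 3724513.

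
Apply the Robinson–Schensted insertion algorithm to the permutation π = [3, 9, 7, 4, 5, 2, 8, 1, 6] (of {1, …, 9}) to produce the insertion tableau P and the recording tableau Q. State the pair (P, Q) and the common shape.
P = [1, 4, 5, 6] / [2, 8] / [3] / [7] / [9];  Q = [1, 2, 5, 7] / [3, 9] / [4] / [6] / [8];  common shape = (4, 2, 1, 1, 1)

Row-insert the values π_1, π_2, … into P one at a time, bumping the leftmost entry strictly greater than the inserted value down to the next row. The recording tableau Q records, in position (i, j), the step at which that cell was added to P.
  Insert 3 (step 1): P = [3];  Q = [1]
  Insert 9 (step 2): P = [3, 9];  Q = [1, 2]
  Insert 7 (step 3): P = [3, 7] / [9];  Q = [1, 2] / [3]
  Insert 4 (step 4): P = [3, 4] / [7] / [9];  Q = [1, 2] / [3] / [4]
  Insert 5 (step 5): P = [3, 4, 5] / [7] / [9];  Q = [1, 2, 5] / [3] / [4]
  Insert 2 (step 6): P = [2, 4, 5] / [3] / [7] / [9];  Q = [1, 2, 5] / [3] / [4] / [6]
  Insert 8 (step 7): P = [2, 4, 5, 8] / [3] / [7] / [9];  Q = [1, 2, 5, 7] / [3] / [4] / [6]
  Insert 1 (step 8): P = [1, 4, 5, 8] / [2] / [3] / [7] / [9];  Q = [1, 2, 5, 7] / [3] / [4] / [6] / [8]
  Insert 6 (step 9): P = [1, 4, 5, 6] / [2, 8] / [3] / [7] / [9];  Q = [1, 2, 5, 7] / [3, 9] / [4] / [6] / [8]
Final shape: (4, 2, 1, 1, 1).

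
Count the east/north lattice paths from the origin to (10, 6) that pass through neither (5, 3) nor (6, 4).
Number of paths = 3402

Inclusion–exclusion. Total paths: C(16, 10) = 8008. Through P₁: C(8, 5)·C(8, 5) = 3136. Through P₂: C(10, 6)·C(6, 4) = 3150. Since P₁ is strictly southwest of P₂, a monotone path through both must visit P₁ then P₂; paths through both = C(8, 5)·C(2, 1)·C(6, 4) = 1680. Avoid both = 8008 − 3136 − 3150 + 1680 = 3402.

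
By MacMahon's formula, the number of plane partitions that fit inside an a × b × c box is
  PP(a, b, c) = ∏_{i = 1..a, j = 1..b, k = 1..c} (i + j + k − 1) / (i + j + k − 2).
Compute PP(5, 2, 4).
PP(5, 2, 4) = 5292

Evaluate the triple product over i = 1..5, j = 1..2, k = 1..4. The factors are (2/1) · (3/2) · (4/3) · (5/4) · (3/2) · (4/3) · (5/4) · (6/5) · … (40 factors total). The numerators and denominators telescope so the product is an integer; carrying out the multiplication exactly gives PP(5, 2, 4) = 5292.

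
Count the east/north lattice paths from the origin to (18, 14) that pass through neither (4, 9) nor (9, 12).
Number of paths = 449157630

Inclusion–exclusion. Total paths: C(32, 18) = 471435600. Through P₁: C(13, 4)·C(19, 14) = 8314020. Through P₂: C(21, 9)·C(11, 9) = 16166150. Since P₁ is strictly southwest of P₂, a monotone path through both must visit P₁ then P₂; paths through both = C(13, 4)·C(8, 5)·C(11, 9) = 2202200. Avoid both = 471435600 − 8314020 − 16166150 + 2202200 = 449157630.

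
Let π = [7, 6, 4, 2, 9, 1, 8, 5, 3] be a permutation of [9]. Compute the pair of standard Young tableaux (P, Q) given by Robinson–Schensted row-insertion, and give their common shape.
P = [1, 3] / [2, 5] / [4, 8] / [6, 9] / [7];  Q = [1, 5] / [2, 7] / [3, 8] / [4, 9] / [6];  common shape = (2, 2, 2, 2, 1)

Row-insert the values π_1, π_2, … into P one at a time, bumping the leftmost entry strictly greater than the inserted value down to the next row. The recording tableau Q records, in position (i, j), the step at which that cell was added to P.
  Insert 7 (step 1): P = [7];  Q = [1]
  Insert 6 (step 2): P = [6] / [7];  Q = [1] / [2]
  Insert 4 (step 3): P = [4] / [6] / [7];  Q = [1] / [2] / [3]
  Insert 2 (step 4): P = [2] / [4] / [6] / [7];  Q = [1] / [2] / [3] / [4]
  Insert 9 (step 5): P = [2, 9] / [4] / [6] / [7];  Q = [1, 5] / [2] / [3] / [4]
  Insert 1 (step 6): P = [1, 9] / [2] / [4] / [6] / [7];  Q = [1, 5] / [2] / [3] / [4] / [6]
  Insert 8 (step 7): P = [1, 8] / [2, 9] / [4] / [6] / [7];  Q = [1, 5] / [2, 7] / [3] / [4] / [6]
  Insert 5 (step 8): P = [1, 5] / [2, 8] / [4, 9] / [6] / [7];  Q = [1, 5] / [2, 7] / [3, 8] / [4] / [6]
  Insert 3 (step 9): P = [1, 3] / [2, 5] / [4, 8] / [6, 9] / [7];  Q = [1, 5] / [2, 7] / [3, 8] / [4, 9] / [6]
Final shape: (2, 2, 2, 2, 1).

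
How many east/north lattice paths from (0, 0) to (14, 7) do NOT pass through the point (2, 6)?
Number of paths = 115916

Total paths from (0, 0) to (14, 7): C(21, 14) = 116280. Paths through (2, 6): (paths (0, 0) → (2, 6)) × (paths (2, 6) → (14, 7)) = C(8, 2) · C(13, 12) = 28 · 13 = 364. Avoidance count = 116280 − 364 = 115916.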